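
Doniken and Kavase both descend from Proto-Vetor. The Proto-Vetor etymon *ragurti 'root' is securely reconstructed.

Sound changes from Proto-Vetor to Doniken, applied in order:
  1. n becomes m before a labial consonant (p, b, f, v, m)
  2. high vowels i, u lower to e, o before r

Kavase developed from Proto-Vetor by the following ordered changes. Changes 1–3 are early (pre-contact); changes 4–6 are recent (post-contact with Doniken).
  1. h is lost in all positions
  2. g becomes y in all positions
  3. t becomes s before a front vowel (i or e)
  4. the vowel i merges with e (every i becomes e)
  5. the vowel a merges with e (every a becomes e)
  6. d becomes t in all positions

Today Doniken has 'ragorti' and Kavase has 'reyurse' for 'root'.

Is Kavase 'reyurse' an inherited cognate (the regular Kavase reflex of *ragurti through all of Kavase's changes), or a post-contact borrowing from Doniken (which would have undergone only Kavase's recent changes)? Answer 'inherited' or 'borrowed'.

If inherited, *ragurti would pass through all of Kavase's changes:
Kavase: *ragurti > rayurti > rayursi > rayurse > reyurse  (by unconditioned shift, palatalisation, vowel merger, vowel merger)
If borrowed from Doniken 'ragorti' after the early changes, it would undergo only the recent ones:
  rule 4 (vowel merger): ragorti → ragorte
  rule 5 (vowel merger): ragorte → regorte
  rule 6 (unconditioned shift): no change (regorte)
  ⇒ as a loan: regorte
Kavase 'reyurse' matches the inherited outcome exactly, so it is an inherited cognate, not a loan.

inherited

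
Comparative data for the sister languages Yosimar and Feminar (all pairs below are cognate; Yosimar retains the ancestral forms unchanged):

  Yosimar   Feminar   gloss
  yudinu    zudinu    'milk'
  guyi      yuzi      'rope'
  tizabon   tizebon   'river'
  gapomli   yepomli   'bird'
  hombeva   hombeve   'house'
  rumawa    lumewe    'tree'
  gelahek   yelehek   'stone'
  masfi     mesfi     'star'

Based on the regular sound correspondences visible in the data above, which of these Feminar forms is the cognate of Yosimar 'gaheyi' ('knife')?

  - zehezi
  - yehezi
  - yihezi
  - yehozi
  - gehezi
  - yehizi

yehezi

gapomli ~ yepomli — Yosimar g corresponds to Feminar y word-initially before a back vowel.
rumawa ~ lumewe, gelahek ~ yelehek — Yosimar a corresponds to Feminar e after a consonant, before a consonant other than r, m, n, p, b, f, v.
guyi ~ yuzi — Yosimar y corresponds to Feminar z between vowels (before a front vowel).
Applying these to Yosimar 'gaheyi':
  gaheyi → yaheyi   (g→y word-initially before a back vowel)
  yaheyi → yeheyi   (a→e after a consonant, before a consonant other than r, m, n, p, b, f, v)
  yeheyi → yehezi   (y→z between vowels (before a front vowel))
So the Feminar cognate is 'yehezi'.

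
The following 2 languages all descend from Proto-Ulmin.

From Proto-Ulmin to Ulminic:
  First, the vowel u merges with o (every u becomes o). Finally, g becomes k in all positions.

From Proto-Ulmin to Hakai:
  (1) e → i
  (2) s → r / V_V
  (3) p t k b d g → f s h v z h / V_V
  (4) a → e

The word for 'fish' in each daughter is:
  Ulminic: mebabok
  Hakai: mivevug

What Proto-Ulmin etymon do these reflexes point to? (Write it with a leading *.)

Position 5: Ulminic has b, Hakai has v. Ulminic preserves b here (none of its changes turn any other segment into b), so the proto-segment is *b.
Position 7: Ulminic has k, Hakai has g. Hakai preserves g here (none of its changes turn any other segment into g), so the proto-segment is *g.
Continuing position by position gives *mebabug; check it forward:
Ulminic: start from *mebabug.
  rule 1 (vowel merger): mebabug → mebabog
  rule 2 (unconditioned shift): mebabog → mebabok
  ⇒ Ulminic mebabok
Hakai: start from *mebabug.
  rule 1 (vowel merger): mebabug → mibabug
  rule 2: no change — mibabug
  rule 3 (intervocalic lenition): mibabug → mivavug
  rule 4 (vowel merger): mivavug → mivevug
  ⇒ Hakai mivevug
No other proto-form is consistent with every reflex, so the reconstruction is *mebabug.

*mebabug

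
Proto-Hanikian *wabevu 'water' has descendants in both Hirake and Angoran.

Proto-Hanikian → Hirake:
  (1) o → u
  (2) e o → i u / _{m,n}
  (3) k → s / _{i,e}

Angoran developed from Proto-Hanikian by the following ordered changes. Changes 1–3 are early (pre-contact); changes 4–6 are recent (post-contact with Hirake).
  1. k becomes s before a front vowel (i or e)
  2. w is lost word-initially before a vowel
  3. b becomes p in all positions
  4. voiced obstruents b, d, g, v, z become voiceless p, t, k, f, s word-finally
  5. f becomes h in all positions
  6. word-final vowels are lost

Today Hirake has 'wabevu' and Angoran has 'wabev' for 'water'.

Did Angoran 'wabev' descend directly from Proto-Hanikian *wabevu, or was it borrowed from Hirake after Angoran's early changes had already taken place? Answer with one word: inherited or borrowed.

borrowed

If inherited, *wabevu would pass through all of Angoran's changes:
Angoran: start from *wabevu.
  rule 1: no change — wabevu
  rule 2 (glide loss): wabevu → abevu
  rule 3 (unconditioned shift): abevu → apevu
  rule 4: no change — apevu
  rule 5: no change — apevu
  rule 6 (apocope): apevu → apev
  ⇒ Angoran apev
If borrowed from Hirake 'wabevu' after the early changes, it would undergo only the recent ones:
  rule 4 (final devoicing): no change (wabevu)
  rule 5 (unconditioned shift): no change (wabevu)
  rule 6 (apocope): wabevu → wabev
  ⇒ as a loan: wabev
Angoran 'wabev' matches the loan outcome 'wabev', not the inherited 'apev' — it skipped the early Angoran changes, so it was borrowed from Hirake.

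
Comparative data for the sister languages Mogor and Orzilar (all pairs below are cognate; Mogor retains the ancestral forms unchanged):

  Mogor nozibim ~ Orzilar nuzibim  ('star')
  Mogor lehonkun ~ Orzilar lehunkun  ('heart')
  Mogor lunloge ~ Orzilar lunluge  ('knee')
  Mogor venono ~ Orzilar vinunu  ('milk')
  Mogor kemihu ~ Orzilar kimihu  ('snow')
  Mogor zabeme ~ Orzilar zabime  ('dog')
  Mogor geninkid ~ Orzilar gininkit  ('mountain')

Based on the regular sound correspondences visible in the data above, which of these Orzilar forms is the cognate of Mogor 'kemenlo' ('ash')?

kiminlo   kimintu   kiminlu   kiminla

kiminlu

kemihu ~ kimihu, zabeme ~ zabime — Mogor e corresponds to Orzilar i after a consonant, before a nasal.
venono ~ vinunu, geninkid ~ gininkit — Mogor e corresponds to Orzilar i after a consonant, before a nasal.
venono ~ vinunu — Mogor o corresponds to Orzilar u word-finally.
Applying these to Mogor 'kemenlo':
  kemenlo → kimenlo   (e→i after a consonant, before a nasal)
  kimenlo → kiminlo   (e→i after a consonant, before a nasal)
  kiminlo → kiminlu   (o→u word-finally)
So the Orzilar cognate is 'kiminlu'.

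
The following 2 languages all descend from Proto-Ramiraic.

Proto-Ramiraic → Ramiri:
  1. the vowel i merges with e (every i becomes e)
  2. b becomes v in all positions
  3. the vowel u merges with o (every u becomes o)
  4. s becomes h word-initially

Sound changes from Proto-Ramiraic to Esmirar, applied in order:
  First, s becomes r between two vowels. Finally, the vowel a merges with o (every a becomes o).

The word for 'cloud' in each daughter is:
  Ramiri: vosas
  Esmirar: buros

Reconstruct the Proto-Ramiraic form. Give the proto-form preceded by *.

*busas

Position 1: Ramiri has v, Esmirar has b. Esmirar preserves b here (none of its changes turn any other segment into b), so the proto-segment is *b.
Position 3: Ramiri has s, Esmirar has r. Ramiri preserves s here (none of its changes turn any other segment into s), so the proto-segment is *s.
Position 4: Ramiri has a, Esmirar has o. Ramiri preserves a here (none of its changes turn any other segment into a), so the proto-segment is *a.
Continuing position by position gives *busas; check it forward:
Ramiri: *busas
  busas (rule 1 does not apply)
  busas → vusas   [unconditioned shift]
  vusas → vosas   [vowel merger]
  vosas (rule 4 does not apply)
  giving Ramiri vosas.
Esmirar: start from *busas.
  rule 1 (rhotacism): busas → buras
  rule 2 (vowel merger): buras → buros
  ⇒ Esmirar buros
Only *busas yields all of Ramiri vosas, Esmirar buros.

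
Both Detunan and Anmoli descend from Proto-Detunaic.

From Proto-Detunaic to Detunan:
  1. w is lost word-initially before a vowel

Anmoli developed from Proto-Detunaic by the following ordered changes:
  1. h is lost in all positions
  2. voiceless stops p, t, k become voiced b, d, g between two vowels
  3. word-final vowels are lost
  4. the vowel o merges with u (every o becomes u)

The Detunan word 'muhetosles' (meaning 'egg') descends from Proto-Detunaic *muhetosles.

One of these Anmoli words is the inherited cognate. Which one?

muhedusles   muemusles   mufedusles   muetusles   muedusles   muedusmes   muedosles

muedusles

Anmoli: *muhetosles
  muhetosles → muetosles   [h-loss]
  muetosles → muedosles   [intervocalic voicing]
  muedosles (rule 3 does not apply)
  muedosles → muedusles   [vowel merger]
  giving Anmoli muedusles.
Among the options, 'muedusles' alone shows every Anmoli change applied in order.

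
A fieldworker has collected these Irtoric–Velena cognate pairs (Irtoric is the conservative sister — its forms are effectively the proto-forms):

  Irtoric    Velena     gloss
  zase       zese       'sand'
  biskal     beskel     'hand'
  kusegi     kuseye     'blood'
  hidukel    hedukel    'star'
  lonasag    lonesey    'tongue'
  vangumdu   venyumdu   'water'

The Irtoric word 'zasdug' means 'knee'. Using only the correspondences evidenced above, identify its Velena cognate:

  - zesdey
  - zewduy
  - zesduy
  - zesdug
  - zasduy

zesduy

zase ~ zese, biskal ~ beskel — Irtoric a corresponds to Velena e after a consonant, before a consonant other than r, m, n, p, b, f, v.
lonasag ~ lonesey — Irtoric g corresponds to Velena y word-finally.
Applying these to Irtoric 'zasdug':
  zasdug → zesdug   (a→e after a consonant, before a consonant other than r, m, n, p, b, f, v)
  zesdug → zesduy   (g→y word-finally)
So the Velena cognate is 'zesduy'.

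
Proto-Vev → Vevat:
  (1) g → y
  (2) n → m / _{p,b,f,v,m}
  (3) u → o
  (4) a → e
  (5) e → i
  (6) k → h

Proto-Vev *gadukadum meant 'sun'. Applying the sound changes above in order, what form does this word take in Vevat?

yidohidom

Vevat: *gadukadum > yadukadum > yadokadom > yedokedom > yidokidom > yidohidom  (by unconditioned shift, vowel merger, vowel merger, vowel merger, unconditioned shift)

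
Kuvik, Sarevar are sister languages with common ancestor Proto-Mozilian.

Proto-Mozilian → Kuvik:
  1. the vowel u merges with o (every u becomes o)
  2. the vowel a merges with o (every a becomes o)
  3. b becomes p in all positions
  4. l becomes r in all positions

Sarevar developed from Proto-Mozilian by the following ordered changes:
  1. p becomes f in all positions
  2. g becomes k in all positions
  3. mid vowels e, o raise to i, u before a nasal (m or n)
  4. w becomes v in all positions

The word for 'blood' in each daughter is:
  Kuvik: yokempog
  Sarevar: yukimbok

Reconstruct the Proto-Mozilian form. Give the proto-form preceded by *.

*yukembog

Position 4: Kuvik has e, Sarevar has i. Kuvik preserves e here (none of its changes turn any other segment into e), so the proto-segment is *e.
Position 2: Kuvik has o, Sarevar has u. Taking the neighbouring segments as reconstructed: Kuvik o could go back to *a or *o or *u; Sarevar u can only go back to *u — the one source consistent with every daughter is *u.
This points to *yukembog. Verify forward in each daughter:
Kuvik: *yukembog > yokembog > yokempog  (by vowel merger, unconditioned shift)
Sarevar: start from *yukembog.
  rule 1: no change — yukembog
  rule 2 (unconditioned shift): yukembog → yukembok
  rule 3 (pre-nasal raising): yukembok → yukimbok
  rule 4: no change — yukimbok
  ⇒ Sarevar yukimbok
No other proto-form is consistent with every reflex, so the reconstruction is *yukembog.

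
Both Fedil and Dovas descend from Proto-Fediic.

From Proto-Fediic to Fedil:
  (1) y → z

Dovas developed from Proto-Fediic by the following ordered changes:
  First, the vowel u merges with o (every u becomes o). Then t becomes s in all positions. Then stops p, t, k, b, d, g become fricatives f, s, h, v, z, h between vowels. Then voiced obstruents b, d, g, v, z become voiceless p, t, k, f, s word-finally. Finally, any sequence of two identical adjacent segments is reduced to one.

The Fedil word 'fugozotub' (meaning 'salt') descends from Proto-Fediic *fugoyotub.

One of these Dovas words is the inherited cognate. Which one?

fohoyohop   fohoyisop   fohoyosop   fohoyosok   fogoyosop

fohoyosop

Dovas: *fugoyotub > fogoyotob > fogoyosob > fohoyosob > fohoyosop  (by vowel merger, unconditioned shift, intervocalic lenition, final devoicing)
Among the options, 'fohoyosop' alone shows every Dovas change applied in order.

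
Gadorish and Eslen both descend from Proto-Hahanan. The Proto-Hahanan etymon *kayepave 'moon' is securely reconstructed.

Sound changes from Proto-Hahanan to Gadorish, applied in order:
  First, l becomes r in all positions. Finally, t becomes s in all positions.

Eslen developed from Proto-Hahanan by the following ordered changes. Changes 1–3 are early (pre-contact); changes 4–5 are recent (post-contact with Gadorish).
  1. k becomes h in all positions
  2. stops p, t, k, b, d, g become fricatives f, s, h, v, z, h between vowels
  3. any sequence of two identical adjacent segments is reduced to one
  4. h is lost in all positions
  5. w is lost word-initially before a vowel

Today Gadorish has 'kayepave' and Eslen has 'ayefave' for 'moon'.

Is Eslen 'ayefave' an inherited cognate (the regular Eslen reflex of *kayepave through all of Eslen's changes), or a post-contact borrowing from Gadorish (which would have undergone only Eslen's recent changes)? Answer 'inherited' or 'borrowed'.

inherited

If inherited, *kayepave would pass through all of Eslen's changes:
Eslen: *kayepave > hayepave > hayefave > ayefave  (by unconditioned shift, intervocalic lenition, h-loss)
If borrowed from Gadorish 'kayepave' after the early changes, it would undergo only the recent ones:
  rule 4 (h-loss): no change (kayepave)
  rule 5 (glide loss): no change (kayepave)
  ⇒ as a loan: kayepave
Eslen 'ayefave' matches the inherited outcome exactly, so it is an inherited cognate, not a loan.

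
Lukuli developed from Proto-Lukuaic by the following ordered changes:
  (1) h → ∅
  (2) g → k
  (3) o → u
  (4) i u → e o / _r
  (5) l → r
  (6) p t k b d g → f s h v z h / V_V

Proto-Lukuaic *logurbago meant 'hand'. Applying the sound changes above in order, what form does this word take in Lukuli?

Lukuli: *logurbago
  logurbago (rule 1 does not apply)
  logurbago → lokurbako   [unconditioned shift]
  lokurbako → lukurbaku   [vowel merger]
  lukurbaku → lukorbaku   [pre-rhotic lowering]
  lukorbaku → rukorbaku   [unconditioned shift]
  rukorbaku → ruhorbahu   [intervocalic lenition]
  giving Lukuli ruhorbahu.

ruhorbahu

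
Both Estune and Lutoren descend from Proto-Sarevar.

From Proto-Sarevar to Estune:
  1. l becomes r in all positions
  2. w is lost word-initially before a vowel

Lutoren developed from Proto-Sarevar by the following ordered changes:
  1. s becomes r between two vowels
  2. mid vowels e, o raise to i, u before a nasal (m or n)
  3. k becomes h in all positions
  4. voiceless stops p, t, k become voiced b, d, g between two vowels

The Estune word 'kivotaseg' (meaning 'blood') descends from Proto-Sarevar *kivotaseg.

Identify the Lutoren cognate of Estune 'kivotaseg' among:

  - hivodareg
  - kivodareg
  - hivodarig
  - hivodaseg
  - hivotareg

hivodareg

Lutoren: *kivotaseg > kivotareg > hivotareg > hivodareg  (by rhotacism, unconditioned shift, intervocalic voicing)
Only 'hivodareg' matches the regular Lutoren development of *kivotaseg.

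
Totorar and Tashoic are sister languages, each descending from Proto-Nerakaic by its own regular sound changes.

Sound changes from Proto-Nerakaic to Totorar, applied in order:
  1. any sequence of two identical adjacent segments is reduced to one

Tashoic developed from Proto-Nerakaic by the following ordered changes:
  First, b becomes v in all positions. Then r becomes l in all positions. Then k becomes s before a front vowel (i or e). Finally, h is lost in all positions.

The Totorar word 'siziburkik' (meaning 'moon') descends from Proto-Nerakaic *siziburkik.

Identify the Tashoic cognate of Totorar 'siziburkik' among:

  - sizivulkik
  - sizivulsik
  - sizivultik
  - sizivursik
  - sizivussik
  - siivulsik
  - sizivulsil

Tashoic: *siziburkik
  siziburkik → sizivurkik   [unconditioned shift]
  sizivurkik → sizivulkik   [unconditioned shift]
  sizivulkik → sizivulsik   [palatalisation]
  sizivulsik (rule 4 does not apply)
  giving Tashoic sizivulsik.
The other candidates each miss or misapply at least one Tashoic change.

sizivulsik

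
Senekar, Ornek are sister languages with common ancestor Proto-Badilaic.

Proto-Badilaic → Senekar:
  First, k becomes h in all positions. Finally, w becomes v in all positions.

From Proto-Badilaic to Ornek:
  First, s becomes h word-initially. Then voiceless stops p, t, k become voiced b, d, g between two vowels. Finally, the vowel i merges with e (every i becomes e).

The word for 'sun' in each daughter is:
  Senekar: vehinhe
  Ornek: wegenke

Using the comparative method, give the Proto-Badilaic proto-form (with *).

*wekinke

Position 6: Senekar has h, Ornek has k. Ornek preserves k here (none of its changes turn any other segment into k), so the proto-segment is *k.
Position 3: Senekar has h, Ornek has g. Taking the neighbouring segments as reconstructed: Senekar h could go back to *k or *h; Ornek g could go back to *k or *g — the one source consistent with every daughter is *k.
Verify the candidate proto-form against each daughter:
Senekar: start from *wekinke.
  rule 1 (unconditioned shift): wekinke → wehinhe
  rule 2 (unconditioned shift): wehinhe → vehinhe
  ⇒ Senekar vehinhe
Ornek: *wekinke
  wekinke (rule 1 does not apply)
  wekinke → weginke   [intervocalic voicing]
  weginke → wegenke   [vowel merger]
  giving Ornek wegenke.
No other proto-form is consistent with every reflex, so the reconstruction is *wekinke.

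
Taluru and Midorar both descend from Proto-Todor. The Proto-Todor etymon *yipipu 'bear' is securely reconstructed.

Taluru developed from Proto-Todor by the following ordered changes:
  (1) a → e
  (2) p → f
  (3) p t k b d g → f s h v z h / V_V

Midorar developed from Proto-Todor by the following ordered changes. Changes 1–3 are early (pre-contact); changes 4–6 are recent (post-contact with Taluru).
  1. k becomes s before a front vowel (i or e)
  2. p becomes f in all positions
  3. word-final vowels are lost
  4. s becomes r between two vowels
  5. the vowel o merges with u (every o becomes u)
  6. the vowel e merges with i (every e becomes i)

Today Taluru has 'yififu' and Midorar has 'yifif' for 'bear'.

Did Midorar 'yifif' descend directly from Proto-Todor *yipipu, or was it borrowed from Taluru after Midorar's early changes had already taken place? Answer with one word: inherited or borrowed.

inherited

If inherited, *yipipu would pass through all of Midorar's changes:
Midorar: *yipipu > yififu > yifif  (by unconditioned shift, apocope)
If borrowed from Taluru 'yififu' after the early changes, it would undergo only the recent ones:
  rule 4 (rhotacism): no change (yififu)
  rule 5 (vowel merger): no change (yififu)
  rule 6 (vowel merger): no change (yififu)
  ⇒ as a loan: yififu
Midorar 'yifif' matches the inherited outcome exactly, so it is an inherited cognate, not a loan.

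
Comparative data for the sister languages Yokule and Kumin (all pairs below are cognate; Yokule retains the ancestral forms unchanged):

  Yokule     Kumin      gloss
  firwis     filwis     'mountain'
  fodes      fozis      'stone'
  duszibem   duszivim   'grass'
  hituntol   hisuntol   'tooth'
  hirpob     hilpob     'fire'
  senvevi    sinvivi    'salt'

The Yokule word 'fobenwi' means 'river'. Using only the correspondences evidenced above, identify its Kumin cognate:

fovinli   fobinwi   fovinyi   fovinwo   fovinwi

fovinwi

duszibem ~ duszivim — Yokule b corresponds to Kumin v between vowels (before a front vowel).
senvevi ~ sinvivi — Yokule e corresponds to Kumin i after a consonant, before a nasal.
Applying these to Yokule 'fobenwi':
  fobenwi → fovenwi   (b→v between vowels (before a front vowel))
  fovenwi → fovinwi   (e→i after a consonant, before a nasal)
So the Kumin cognate is 'fovinwi'.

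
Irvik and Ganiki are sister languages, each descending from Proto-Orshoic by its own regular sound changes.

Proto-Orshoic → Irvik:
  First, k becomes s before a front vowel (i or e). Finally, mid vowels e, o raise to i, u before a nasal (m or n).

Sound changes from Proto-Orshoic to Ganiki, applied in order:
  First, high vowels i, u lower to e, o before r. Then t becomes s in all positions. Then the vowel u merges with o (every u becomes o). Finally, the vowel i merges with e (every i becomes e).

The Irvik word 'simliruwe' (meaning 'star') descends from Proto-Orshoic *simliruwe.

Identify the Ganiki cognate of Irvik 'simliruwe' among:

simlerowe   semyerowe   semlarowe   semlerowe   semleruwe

semlerowe

Ganiki: *simliruwe > simleruwe > simlerowe > semlerowe  (by pre-rhotic lowering, vowel merger, vowel merger)
Among the options, 'semlerowe' alone shows every Ganiki change applied in order.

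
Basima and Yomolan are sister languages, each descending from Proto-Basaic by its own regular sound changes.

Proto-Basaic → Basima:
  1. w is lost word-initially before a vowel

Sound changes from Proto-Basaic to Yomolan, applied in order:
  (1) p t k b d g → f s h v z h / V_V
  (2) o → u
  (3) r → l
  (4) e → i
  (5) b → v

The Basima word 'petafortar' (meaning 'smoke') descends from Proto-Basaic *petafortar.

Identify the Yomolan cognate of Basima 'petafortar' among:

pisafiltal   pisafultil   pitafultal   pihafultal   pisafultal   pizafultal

pisafultal

Yomolan: *petafortar > pesafortar > pesafurtar > pesafultal > pisafultal  (by intervocalic lenition, vowel merger, unconditioned shift, vowel merger)
Among the options, 'pisafultal' alone shows every Yomolan change applied in order.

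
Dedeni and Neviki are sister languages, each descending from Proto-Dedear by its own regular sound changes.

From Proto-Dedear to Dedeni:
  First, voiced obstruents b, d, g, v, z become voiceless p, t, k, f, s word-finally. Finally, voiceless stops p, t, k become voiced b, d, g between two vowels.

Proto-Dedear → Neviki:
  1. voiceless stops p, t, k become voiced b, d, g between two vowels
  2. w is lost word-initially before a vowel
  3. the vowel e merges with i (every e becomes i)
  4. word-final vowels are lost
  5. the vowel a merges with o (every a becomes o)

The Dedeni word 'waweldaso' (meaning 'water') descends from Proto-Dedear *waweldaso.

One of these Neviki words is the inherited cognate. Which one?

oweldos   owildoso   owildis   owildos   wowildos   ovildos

owildos

Neviki: *waweldaso
  waweldaso (rule 1 does not apply)
  waweldaso → aweldaso   [glide loss]
  aweldaso → awildaso   [vowel merger]
  awildaso → awildas   [apocope]
  awildas → owildos   [vowel merger]
  giving Neviki owildos.
Only 'owildos' matches the regular Neviki development of *waweldaso.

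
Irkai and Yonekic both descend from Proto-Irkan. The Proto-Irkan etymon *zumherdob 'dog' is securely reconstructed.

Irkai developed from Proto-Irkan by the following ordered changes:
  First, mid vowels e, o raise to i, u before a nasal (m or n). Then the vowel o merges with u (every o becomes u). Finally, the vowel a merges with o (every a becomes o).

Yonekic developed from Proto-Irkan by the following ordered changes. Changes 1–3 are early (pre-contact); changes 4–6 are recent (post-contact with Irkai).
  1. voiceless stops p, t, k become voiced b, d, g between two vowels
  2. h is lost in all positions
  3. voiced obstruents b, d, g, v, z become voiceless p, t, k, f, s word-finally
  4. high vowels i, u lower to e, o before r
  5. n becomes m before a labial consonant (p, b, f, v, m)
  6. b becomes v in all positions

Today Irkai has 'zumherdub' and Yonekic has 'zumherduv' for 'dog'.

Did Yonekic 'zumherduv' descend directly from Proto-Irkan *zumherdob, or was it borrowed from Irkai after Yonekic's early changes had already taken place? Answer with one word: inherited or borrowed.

If inherited, *zumherdob would pass through all of Yonekic's changes:
Yonekic: *zumherdob > zumerdob > zumerdop  (by h-loss, final devoicing)
If borrowed from Irkai 'zumherdub' after the early changes, it would undergo only the recent ones:
  rule 4 (pre-rhotic lowering): no change (zumherdub)
  rule 5 (nasal place assimilation): no change (zumherdub)
  rule 6 (unconditioned shift): zumherdub → zumherduv
  ⇒ as a loan: zumherduv
Yonekic 'zumherduv' matches the loan outcome 'zumherduv', not the inherited 'zumerdop' — it skipped the early Yonekic changes, so it was borrowed from Irkai.

borrowed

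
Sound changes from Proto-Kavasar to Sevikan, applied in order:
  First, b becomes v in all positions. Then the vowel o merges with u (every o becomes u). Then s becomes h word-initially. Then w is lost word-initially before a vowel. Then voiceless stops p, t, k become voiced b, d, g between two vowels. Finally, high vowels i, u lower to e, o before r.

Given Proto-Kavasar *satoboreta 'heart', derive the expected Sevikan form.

haduvoreda

Sevikan: start from *satoboreta.
  rule 1 (unconditioned shift): satoboreta → satovoreta
  rule 2 (vowel merger): satovoreta → satuvureta
  rule 3 (debuccalisation): satuvureta → hatuvureta
  rule 4: no change — hatuvureta
  rule 5 (intervocalic voicing): hatuvureta → haduvureda
  rule 6 (pre-rhotic lowering): haduvureda → haduvoreda
  ⇒ Sevikan haduvoreda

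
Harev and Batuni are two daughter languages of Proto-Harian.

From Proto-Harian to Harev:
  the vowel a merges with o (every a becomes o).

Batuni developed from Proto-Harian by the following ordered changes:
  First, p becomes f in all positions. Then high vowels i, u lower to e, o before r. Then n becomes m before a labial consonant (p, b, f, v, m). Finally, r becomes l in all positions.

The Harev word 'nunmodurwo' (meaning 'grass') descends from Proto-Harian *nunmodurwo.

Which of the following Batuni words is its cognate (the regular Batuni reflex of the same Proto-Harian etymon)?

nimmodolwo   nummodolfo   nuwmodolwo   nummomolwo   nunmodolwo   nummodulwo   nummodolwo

nummodolwo

Batuni: *nunmodurwo
  nunmodurwo (rule 1 does not apply)
  nunmodurwo → nunmodorwo   [pre-rhotic lowering]
  nunmodorwo → nummodorwo   [nasal place assimilation]
  nummodorwo → nummodolwo   [unconditioned shift]
  giving Batuni nummodolwo.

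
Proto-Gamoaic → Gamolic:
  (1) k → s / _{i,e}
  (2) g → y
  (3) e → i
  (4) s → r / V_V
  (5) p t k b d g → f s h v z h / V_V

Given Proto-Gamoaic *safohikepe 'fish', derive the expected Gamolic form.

safohirifi

Gamolic: start from *safohikepe.
  rule 1 (palatalisation): safohikepe → safohisepe
  rule 2: no change — safohisepe
  rule 3 (vowel merger): safohisepe → safohisipi
  rule 4 (rhotacism): safohisipi → safohiripi
  rule 5 (intervocalic lenition): safohiripi → safohirifi
  ⇒ Gamolic safohirifi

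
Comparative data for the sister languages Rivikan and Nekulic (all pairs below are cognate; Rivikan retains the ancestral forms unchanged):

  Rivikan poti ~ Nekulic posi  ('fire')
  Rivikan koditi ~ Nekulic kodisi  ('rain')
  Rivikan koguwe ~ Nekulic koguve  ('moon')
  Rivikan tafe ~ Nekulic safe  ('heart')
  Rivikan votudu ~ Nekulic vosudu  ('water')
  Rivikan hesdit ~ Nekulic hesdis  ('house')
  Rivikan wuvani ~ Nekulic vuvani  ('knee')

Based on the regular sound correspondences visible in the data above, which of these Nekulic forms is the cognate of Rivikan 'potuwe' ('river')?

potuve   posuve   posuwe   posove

posuve

votudu ~ vosudu — Rivikan t corresponds to Nekulic s between vowels (before a back vowel).
koguwe ~ koguve — Rivikan w corresponds to Nekulic v between vowels (before a front vowel).
Applying these to Rivikan 'potuwe':
  potuwe → posuwe   (t→s between vowels (before a back vowel))
  posuwe → posuve   (w→v between vowels (before a front vowel))
So the Nekulic cognate is 'posuve'.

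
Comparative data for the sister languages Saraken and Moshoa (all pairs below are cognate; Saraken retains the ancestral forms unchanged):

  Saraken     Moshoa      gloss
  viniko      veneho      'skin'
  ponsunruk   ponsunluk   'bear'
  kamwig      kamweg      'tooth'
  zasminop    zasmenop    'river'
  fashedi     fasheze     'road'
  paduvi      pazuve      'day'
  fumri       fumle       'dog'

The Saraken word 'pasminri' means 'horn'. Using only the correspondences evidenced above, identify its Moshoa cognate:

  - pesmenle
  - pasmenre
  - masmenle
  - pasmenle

viniko ~ veneho, zasminop ~ zasmenop — Saraken i corresponds to Moshoa e after a consonant, before a nasal.
fumri ~ fumle — Saraken r corresponds to Moshoa l after a consonant, before a front vowel.
fashedi ~ fasheze, paduvi ~ pazuve — Saraken i corresponds to Moshoa e word-finally.
Applying these to Saraken 'pasminri':
  pasminri → pasmenri   (i→e after a consonant, before a nasal)
  pasmenri → pasmenli   (r→l after a consonant, before a front vowel)
  pasmenli → pasmenle   (i→e word-finally)
So the Moshoa cognate is 'pasmenle'.

pasmenle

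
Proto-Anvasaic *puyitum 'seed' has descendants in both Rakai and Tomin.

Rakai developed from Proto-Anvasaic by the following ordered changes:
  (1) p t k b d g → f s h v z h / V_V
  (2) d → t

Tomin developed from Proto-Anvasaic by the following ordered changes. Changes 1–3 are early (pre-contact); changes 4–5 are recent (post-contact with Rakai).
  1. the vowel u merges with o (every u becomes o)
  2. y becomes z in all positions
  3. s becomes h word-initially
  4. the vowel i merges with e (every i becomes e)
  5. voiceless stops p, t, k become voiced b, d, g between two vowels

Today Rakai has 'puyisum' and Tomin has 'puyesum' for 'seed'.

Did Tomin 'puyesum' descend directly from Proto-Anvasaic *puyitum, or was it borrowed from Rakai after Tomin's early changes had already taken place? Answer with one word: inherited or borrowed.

borrowed

If inherited, *puyitum would pass through all of Tomin's changes:
Tomin: *puyitum > poyitom > pozitom > pozetom > pozedom  (by vowel merger, unconditioned shift, vowel merger, intervocalic voicing)
If borrowed from Rakai 'puyisum' after the early changes, it would undergo only the recent ones:
  rule 4 (vowel merger): puyisum → puyesum
  rule 5 (intervocalic voicing): no change (puyesum)
  ⇒ as a loan: puyesum
Tomin 'puyesum' matches the loan outcome 'puyesum', not the inherited 'pozedom' — it skipped the early Tomin changes, so it was borrowed from Rakai.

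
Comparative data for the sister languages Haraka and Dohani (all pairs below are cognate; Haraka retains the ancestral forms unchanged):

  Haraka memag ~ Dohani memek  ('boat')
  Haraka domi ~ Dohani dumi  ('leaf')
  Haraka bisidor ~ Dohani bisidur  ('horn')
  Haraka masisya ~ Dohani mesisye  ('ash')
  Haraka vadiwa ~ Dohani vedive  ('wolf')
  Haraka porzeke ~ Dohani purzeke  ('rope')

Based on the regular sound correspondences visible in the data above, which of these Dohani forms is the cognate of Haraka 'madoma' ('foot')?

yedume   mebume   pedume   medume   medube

memag ~ memek, masisya ~ mesisye — Haraka a corresponds to Dohani e after a consonant, before a consonant other than r, m, n, p, b, f, v.
domi ~ dumi — Haraka o corresponds to Dohani u after a consonant, before a nasal.
masisya ~ mesisye, vadiwa ~ vedive — Haraka a corresponds to Dohani e word-finally.
Applying these to Haraka 'madoma':
  madoma → medoma   (a→e after a consonant, before a consonant other than r, m, n, p, b, f, v)
  medoma → meduma   (o→u after a consonant, before a nasal)
  meduma → medume   (a→e word-finally)
So the Dohani cognate is 'medume'.

medume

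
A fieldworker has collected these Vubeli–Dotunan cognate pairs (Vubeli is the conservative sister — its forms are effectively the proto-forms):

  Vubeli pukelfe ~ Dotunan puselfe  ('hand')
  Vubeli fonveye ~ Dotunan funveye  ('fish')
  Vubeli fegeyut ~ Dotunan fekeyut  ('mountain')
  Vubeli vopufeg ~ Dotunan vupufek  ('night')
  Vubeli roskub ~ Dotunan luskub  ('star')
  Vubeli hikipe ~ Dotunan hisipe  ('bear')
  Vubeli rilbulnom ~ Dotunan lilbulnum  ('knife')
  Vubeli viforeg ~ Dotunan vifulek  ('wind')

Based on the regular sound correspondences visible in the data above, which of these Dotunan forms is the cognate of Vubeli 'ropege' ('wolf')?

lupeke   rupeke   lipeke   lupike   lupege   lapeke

lupeke

roskub ~ luskub — Vubeli r corresponds to Dotunan l word-initially before a back vowel.
vopufeg ~ vupufek — Vubeli o corresponds to Dotunan u after a consonant, before a labial obstruent.
fegeyut ~ fekeyut — Vubeli g corresponds to Dotunan k between vowels (before a front vowel).
Applying these to Vubeli 'ropege':
  ropege → lopege   (r→l word-initially before a back vowel)
  lopege → lupege   (o→u after a consonant, before a labial obstruent)
  lupege → lupeke   (g→k between vowels (before a front vowel))
So the Dotunan cognate is 'lupeke'.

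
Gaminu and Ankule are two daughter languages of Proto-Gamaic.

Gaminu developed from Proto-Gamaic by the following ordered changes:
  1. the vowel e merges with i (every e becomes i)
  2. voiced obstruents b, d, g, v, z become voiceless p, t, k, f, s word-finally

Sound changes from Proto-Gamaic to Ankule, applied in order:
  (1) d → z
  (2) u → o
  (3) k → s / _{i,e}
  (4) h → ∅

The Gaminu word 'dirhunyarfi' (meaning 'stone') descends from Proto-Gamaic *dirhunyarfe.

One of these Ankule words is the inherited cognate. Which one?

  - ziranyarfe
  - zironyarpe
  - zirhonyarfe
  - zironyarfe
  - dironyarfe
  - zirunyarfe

zironyarfe

Ankule: *dirhunyarfe > zirhunyarfe > zirhonyarfe > zironyarfe  (by unconditioned shift, vowel merger, h-loss)
Among the options, 'zironyarfe' alone shows every Ankule change applied in order.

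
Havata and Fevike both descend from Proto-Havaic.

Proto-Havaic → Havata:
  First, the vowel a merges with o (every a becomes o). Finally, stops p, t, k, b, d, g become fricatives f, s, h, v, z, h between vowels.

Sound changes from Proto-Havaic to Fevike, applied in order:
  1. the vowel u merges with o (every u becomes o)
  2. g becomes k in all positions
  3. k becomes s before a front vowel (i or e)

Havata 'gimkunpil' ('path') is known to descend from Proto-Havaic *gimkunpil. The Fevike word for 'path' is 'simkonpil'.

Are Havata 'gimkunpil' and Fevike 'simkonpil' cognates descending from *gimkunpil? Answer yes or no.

Derive the expected Fevike reflex of *gimkunpil:
Fevike: start from *gimkunpil.
  rule 1 (vowel merger): gimkunpil → gimkonpil
  rule 2 (unconditioned shift): gimkonpil → kimkonpil
  rule 3 (palatalisation): kimkonpil → simkonpil
  ⇒ Fevike simkonpil
Fevike 'simkonpil' matches the regular reflex exactly, so the pair is cognate.

yes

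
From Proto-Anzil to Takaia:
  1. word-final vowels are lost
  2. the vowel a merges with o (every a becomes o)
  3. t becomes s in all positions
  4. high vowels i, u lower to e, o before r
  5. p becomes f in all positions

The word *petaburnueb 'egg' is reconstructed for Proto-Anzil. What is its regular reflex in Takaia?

Takaia: *petaburnueb
  petaburnueb (rule 1 does not apply)
  petaburnueb → petoburnueb   [vowel merger]
  petoburnueb → pesoburnueb   [unconditioned shift]
  pesoburnueb → pesobornueb   [pre-rhotic lowering]
  pesobornueb → fesobornueb   [unconditioned shift]
  giving Takaia fesobornueb.

fesobornueb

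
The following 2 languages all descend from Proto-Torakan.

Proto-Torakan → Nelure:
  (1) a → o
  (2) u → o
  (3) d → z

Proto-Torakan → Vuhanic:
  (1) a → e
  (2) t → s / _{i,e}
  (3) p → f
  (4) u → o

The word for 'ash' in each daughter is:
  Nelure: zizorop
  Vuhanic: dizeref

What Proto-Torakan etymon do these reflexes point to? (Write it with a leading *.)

*dizarap

Position 7: Nelure has p, Vuhanic has f. Nelure preserves p here (none of its changes turn any other segment into p), so the proto-segment is *p.
Position 4: Nelure has o, Vuhanic has e. Taking the neighbouring segments as reconstructed: Nelure o could go back to *a or *o or *u; Vuhanic e could go back to *a or *e — the one source consistent with every daughter is *a.
This points to *dizarap. Verify forward in each daughter:
Nelure: *dizarap > dizorop > zizorop  (by vowel merger, unconditioned shift)
Vuhanic: start from *dizarap.
  rule 1 (vowel merger): dizarap → dizerep
  rule 2: no change — dizerep
  rule 3 (unconditioned shift): dizerep → dizeref
  rule 4: no change — dizeref
  ⇒ Vuhanic dizeref
*dizarap is the unique common source.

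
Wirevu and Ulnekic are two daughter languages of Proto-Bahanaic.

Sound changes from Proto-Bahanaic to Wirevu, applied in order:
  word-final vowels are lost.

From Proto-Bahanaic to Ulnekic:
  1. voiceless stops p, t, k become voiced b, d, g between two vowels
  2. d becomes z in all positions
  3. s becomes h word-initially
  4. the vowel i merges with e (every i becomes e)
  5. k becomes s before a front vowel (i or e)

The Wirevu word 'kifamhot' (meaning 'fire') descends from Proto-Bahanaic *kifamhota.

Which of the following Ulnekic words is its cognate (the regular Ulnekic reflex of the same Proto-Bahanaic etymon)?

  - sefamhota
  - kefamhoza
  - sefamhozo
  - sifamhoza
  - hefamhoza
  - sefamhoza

Ulnekic: *kifamhota > kifamhoda > kifamhoza > kefamhoza > sefamhoza  (by intervocalic voicing, unconditioned shift, vowel merger, palatalisation)
Only 'sefamhoza' matches the regular Ulnekic development of *kifamhota.

sefamhoza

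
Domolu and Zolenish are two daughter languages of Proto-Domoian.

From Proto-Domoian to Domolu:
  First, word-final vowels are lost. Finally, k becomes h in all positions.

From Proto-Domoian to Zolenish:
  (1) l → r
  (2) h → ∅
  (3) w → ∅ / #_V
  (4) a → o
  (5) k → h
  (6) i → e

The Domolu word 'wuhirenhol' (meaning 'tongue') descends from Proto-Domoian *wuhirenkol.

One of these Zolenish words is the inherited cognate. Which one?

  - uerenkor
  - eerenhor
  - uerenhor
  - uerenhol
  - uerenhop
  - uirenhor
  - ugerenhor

Zolenish: *wuhirenkol > wuhirenkor > wuirenkor > uirenkor > uirenhor > uerenhor  (by unconditioned shift, h-loss, glide loss, unconditioned shift, vowel merger)

uerenhor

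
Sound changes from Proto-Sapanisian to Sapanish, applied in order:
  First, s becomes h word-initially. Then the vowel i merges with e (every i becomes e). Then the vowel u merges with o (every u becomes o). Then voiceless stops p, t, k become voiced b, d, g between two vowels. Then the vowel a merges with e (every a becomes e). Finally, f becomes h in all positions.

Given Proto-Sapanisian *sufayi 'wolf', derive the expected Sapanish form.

Sapanish: start from *sufayi.
  rule 1 (debuccalisation): sufayi → hufayi
  rule 2 (vowel merger): hufayi → hufaye
  rule 3 (vowel merger): hufaye → hofaye
  rule 4: no change — hofaye
  rule 5 (vowel merger): hofaye → hofeye
  rule 6 (unconditioned shift): hofeye → hoheye
  ⇒ Sapanish hoheye

hoheye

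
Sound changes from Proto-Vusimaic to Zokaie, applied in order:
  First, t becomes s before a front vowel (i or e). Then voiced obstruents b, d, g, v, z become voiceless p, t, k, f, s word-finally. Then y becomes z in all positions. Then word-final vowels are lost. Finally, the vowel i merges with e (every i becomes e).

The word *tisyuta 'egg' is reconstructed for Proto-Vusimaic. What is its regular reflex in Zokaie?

Zokaie: start from *tisyuta.
  rule 1 (palatalisation): tisyuta → sisyuta
  rule 2: no change — sisyuta
  rule 3 (unconditioned shift): sisyuta → siszuta
  rule 4 (apocope): siszuta → siszut
  rule 5 (vowel merger): siszut → seszut
  ⇒ Zokaie seszut

seszut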